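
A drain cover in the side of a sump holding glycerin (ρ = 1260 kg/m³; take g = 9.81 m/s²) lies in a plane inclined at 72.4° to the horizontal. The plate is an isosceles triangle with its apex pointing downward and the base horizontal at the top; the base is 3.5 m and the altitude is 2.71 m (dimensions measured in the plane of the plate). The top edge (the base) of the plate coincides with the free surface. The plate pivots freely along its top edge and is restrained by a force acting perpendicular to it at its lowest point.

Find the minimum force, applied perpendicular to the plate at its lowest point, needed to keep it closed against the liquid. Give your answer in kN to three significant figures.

γ = ρg = 1260 × 9.81 / 1000 = 12.3606 kN/m³.
Let θ = 72.4° be the plate's angle to the horizontal; measure y along the incline from where the plane meets the free surface. Vertical depth h = y·sinθ with sinθ = 0.953191.
With the apex down, the centroid sits h/3 = 2.71/3 = 0.903333 m below the base (the top edge), so y_c = 0.903333 m and h_c = 0.903333 × 0.953191 = 0.861049 m.
A = ½ × 3.5 × 2.71 = 4.7425 m².
Resultant F = γ·h_c·A = 12.3606 × 0.861049 × 4.7425 = 50.4748 kN.
I_c = b·h³/36 = 3.5 × 2.71³/36 = 1.93497 m⁴.
Centre of pressure: y_p = y_c + I_c/(y_c·A) = 0.903333 + 1.93497/(0.903333 × 4.7425) = 0.903333 + 0.451668 = 1.355 m along the plane.
The resultant acts 0.903333 + 0.451668 = 1.355 m (along the plate) below the hinge at the top edge, so the moment about the hinge is M = F × 1.355 = 50.4748 × 1.355 = 68.3934 kN·m.
A normal force at the bottom, 2.71 m from the hinge, must supply this moment: P = 68.3934/2.71 = 25.2374 kN.

P ≈ 25.2 kN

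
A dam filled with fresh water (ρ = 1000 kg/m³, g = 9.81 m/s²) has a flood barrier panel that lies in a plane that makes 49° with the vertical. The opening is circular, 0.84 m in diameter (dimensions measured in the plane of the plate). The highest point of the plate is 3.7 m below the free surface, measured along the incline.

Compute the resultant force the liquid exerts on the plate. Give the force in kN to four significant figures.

F ≈ 14.69 kN

γ = ρg = 1000 × 9.81 = 9810 N/m³ = 9.81 kN/m³.
The plate makes 49° with the vertical, i.e. θ = 90° − 49° = 41° to the horizontal. Measuring y along the incline from the free-surface line, vertical depth h = y·sinθ with sinθ = 0.656059.
The centroid is at the centre, 0.42 m below the top of the plate, so y_c = 3.7 + 0.42 = 4.12 m and h_c = 4.12 × 0.656059 = 2.70296 m.
A = π(0.42)² = 0.554177 m².
Resultant F = γ·h_c·A = 9.81 × 2.70296 × 0.554177 = 14.6946 kN.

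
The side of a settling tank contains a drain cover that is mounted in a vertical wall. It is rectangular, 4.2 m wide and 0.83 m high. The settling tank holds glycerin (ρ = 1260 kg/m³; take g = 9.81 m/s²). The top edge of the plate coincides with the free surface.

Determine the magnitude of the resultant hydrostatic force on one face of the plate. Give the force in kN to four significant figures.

γ = ρg = 1260 × 9.81 / 1000 = 12.3606 kN/m³.
The centroid lies 0.83/2 = 0.415 m below the top edge, so the centroid depth is h_c = 0.415 m.
A = 4.2 × 0.83 = 3.486 m².
Resultant F = γ·h_c·A = 12.3606 × 0.415 × 3.486 = 17.882 kN.

F ≈ 17.88 kN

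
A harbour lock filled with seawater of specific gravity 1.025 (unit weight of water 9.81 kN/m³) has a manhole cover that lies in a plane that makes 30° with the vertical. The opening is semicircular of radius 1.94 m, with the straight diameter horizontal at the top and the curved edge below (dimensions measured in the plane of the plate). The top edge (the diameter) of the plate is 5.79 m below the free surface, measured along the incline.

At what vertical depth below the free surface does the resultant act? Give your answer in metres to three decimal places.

h_p = 5.762 m

γ = 1.025 × 9.81 = 10.05525 kN/m³.
The plate makes 30° with the vertical, i.e. θ = 90° − 30° = 60° to the horizontal. Measuring y along the incline from the free-surface line, vertical depth h = y·sinθ with sinθ = 0.866025.
The centroid of a semicircle lies 4r/(3π) = 0.823362 m from the diameter, here below the top edge, so y_c = 5.79 + 0.823362 = 6.61336 m and h_c = 6.61336 × 0.866025 = 5.72734 m.
A = πr²/2 = π × 1.94²/2 = 5.91185 m².
Resultant F = γ·h_c·A = 10.05525 × 5.72734 × 5.91185 = 340.462 kN.
I_c = (π/8 − 8/(9π))·r⁴ = 0.109757 × 1.94⁴ = 1.55467 m⁴.
Centre of pressure: y_p = y_c + I_c/(y_c·A) = 6.61336 + 1.55467/(6.61336 × 5.91185) = 6.61336 + 0.0397642 = 6.65312 m along the plane.
Vertically, h_p = y_p·sinθ = 6.65312 × 0.866025 = 5.76177 m.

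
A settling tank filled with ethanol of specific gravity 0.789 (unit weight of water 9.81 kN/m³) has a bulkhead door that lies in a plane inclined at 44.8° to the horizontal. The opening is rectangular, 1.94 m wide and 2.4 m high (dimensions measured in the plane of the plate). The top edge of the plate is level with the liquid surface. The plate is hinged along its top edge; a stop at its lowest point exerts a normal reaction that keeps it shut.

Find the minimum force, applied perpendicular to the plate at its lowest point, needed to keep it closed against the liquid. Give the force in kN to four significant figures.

P ≈ 20.31 kN

γ = 0.789 × 9.81 = 7.74009 kN/m³.
Let θ = 44.8° be the plate's angle to the horizontal; measure y along the incline from where the plane meets the free surface. Vertical depth h = y·sinθ with sinθ = 0.704634.
The centroid lies 2.4/2 = 1.2 m below the top edge, so y_c = 1.2 m and h_c = 1.2 × 0.704634 = 0.845561 m.
A = 1.94 × 2.4 = 4.656 m².
Resultant F = γ·h_c·A = 7.74009 × 0.845561 × 4.656 = 30.4722 kN.
I_c = b·h³/12 = 1.94 × 2.4³/12 = 2.23488 m⁴.
Centre of pressure: y_p = y_c + I_c/(y_c·A) = 1.2 + 2.23488/(1.2 × 4.656) = 1.2 + 0.4 = 1.6 m along the plane.
The resultant acts 1.2 + 0.4 = 1.6 m (along the plate) below the hinge at the top edge, so the moment about the hinge is M = F × 1.6 = 30.4722 × 1.6 = 48.7555 kN·m.
A normal force at the bottom, 2.4 m from the hinge, must supply this moment: P = 48.7555/2.4 = 20.3148 kN.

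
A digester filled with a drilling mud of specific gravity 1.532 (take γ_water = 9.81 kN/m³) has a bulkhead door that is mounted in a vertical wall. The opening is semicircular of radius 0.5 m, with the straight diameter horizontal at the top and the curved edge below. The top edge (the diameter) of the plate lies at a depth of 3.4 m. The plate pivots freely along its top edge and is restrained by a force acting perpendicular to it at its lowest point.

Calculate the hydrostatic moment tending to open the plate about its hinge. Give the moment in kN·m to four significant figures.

γ = 1.532 × 9.81 = 15.02892 kN/m³.
The centroid of a semicircle lies 4r/(3π) = 0.212207 m from the diameter, here below the top edge, so the centroid depth is h_c = 3.4 + 0.212207 = 3.61221 m.
A = πr²/2 = π × 0.5²/2 = 0.392699 m².
Resultant F = γ·h_c·A = 15.02892 × 3.61221 × 0.392699 = 21.3187 kN.
I_c = (π/8 − 8/(9π))·r⁴ = 0.109757 × 0.5⁴ = 0.00685981 m⁴.
Centre of pressure: y_p = y_c + I_c/(y_c·A) = 3.61221 + 0.00685981/(3.61221 × 0.392699) = 3.61221 + 0.00483592 = 3.61705 m along the plane.
The resultant acts 0.212207 + 0.00483592 = 0.217043 m (along the plate) below the hinge at the top edge, so the moment about the hinge is M = F × 0.217043 = 21.3187 × 0.217043 = 4.62707 kN·m.

M ≈ 4.627 kN·m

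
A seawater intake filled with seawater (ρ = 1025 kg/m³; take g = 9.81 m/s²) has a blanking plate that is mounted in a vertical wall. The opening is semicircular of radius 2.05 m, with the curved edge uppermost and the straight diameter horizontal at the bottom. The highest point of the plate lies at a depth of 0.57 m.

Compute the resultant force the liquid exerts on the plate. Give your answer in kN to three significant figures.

γ = ρg = 1025 × 9.81 / 1000 = 10.05525 kN/m³.
The centroid lies 4r/(3π) = 0.870047 m above the diameter, so r − 4r/(3π) = 2.05 − 0.870047 = 1.17995 m below the topmost point, so the centroid depth is h_c = 0.57 + 1.17995 = 1.74995 m.
A = πr²/2 = π × 2.05²/2 = 6.60127 m².
Resultant F = γ·h_c·A = 10.05525 × 1.74995 × 6.60127 = 116.157 kN.

F ≈ 116 kN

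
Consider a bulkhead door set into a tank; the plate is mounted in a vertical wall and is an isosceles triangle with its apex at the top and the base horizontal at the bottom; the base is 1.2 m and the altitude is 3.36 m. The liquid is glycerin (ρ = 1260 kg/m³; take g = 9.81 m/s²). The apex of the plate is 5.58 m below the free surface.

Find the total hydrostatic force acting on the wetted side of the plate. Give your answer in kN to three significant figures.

γ = ρg = 1260 × 9.81 / 1000 = 12.3606 kN/m³.
With the apex up, the centroid sits 2h/3 = 2 × 3.36/3 = 2.24 m below the apex, so the centroid depth is h_c = 5.58 + 2.24 = 7.82 m.
A = ½ × 1.2 × 3.36 = 2.016 m².
Resultant F = γ·h_c·A = 12.3606 × 7.82 × 2.016 = 194.866 kN.

F ≈ 195 kN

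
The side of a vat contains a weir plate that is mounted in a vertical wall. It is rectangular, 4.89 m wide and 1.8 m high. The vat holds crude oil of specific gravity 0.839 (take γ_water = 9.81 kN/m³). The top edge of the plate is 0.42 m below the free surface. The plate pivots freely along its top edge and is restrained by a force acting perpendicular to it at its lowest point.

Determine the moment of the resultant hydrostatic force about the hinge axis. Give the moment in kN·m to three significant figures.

M ≈ 106 kN·m

γ = 0.839 × 9.81 = 8.23059 kN/m³.
The centroid lies 1.8/2 = 0.9 m below the top edge, so the centroid depth is h_c = 0.42 + 0.9 = 1.32 m.
A = 4.89 × 1.8 = 8.802 m².
Resultant F = γ·h_c·A = 8.23059 × 1.32 × 8.802 = 95.6283 kN.
I_c = b·h³/12 = 4.89 × 1.8³/12 = 2.37654 m⁴.
Centre of pressure: y_p = y_c + I_c/(y_c·A) = 1.32 + 2.37654/(1.32 × 8.802) = 1.32 + 0.204545 = 1.52455 m along the plane.
The resultant acts 0.9 + 0.204545 = 1.10455 m (along the plate) below the hinge at the top edge, so the moment about the hinge is M = F × 1.10455 = 95.6283 × 1.10455 = 105.626 kN·m.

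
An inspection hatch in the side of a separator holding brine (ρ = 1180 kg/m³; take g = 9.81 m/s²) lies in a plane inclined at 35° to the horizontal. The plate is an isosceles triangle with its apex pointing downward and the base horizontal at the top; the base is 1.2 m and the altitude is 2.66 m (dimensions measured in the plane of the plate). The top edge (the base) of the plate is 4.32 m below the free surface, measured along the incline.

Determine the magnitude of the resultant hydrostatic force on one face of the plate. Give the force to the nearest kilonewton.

γ = ρg = 1180 × 9.81 / 1000 = 11.5758 kN/m³.
Let θ = 35° be the plate's angle to the horizontal; measure y along the incline from where the plane meets the free surface. Vertical depth h = y·sinθ with sinθ = 0.573576.
With the apex down, the centroid sits h/3 = 2.66/3 = 0.886667 m below the base (the top edge), so y_c = 4.32 + 0.886667 = 5.20667 m and h_c = 5.20667 × 0.573576 = 2.98642 m.
A = ½ × 1.2 × 2.66 = 1.596 m².
Resultant F = γ·h_c·A = 11.5758 × 2.98642 × 1.596 = 55.174 kN.

F ≈ 55 kN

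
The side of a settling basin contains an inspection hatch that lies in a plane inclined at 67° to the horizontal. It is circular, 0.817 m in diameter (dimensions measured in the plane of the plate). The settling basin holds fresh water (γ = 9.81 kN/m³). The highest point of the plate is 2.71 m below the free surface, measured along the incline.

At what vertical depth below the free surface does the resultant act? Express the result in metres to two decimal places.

γ = 9.81 kN/m³.
Let θ = 67° be the plate's angle to the horizontal; measure y along the incline from where the plane meets the free surface. Vertical depth h = y·sinθ with sinθ = 0.920505.
The centroid is at the centre, 0.4085 m below the top of the plate, so y_c = 2.71 + 0.4085 = 3.1185 m and h_c = 3.1185 × 0.920505 = 2.87059 m.
A = π(0.4085)² = 0.524245 m².
Resultant F = γ·h_c·A = 9.81 × 2.87059 × 0.524245 = 14.763 kN.
I_c = πr⁴/4 = π × 0.4085⁴/4 = 0.0218705 m⁴.
Centre of pressure: y_p = y_c + I_c/(y_c·A) = 3.1185 + 0.0218705/(3.1185 × 0.524245) = 3.1185 + 0.0133776 = 3.13188 m along the plane.
Vertically, h_p = y_p·sinθ = 3.13188 × 0.920505 = 2.88291 m.

h_p = 2.88 m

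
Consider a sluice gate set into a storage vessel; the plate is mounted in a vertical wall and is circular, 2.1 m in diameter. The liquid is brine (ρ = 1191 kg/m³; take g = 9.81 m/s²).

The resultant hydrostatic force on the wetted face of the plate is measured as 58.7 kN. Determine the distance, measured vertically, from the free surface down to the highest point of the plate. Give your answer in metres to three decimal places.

γ = ρg = 1191 × 9.81 / 1000 = 11.68371 kN/m³.
A = π(1.05)² = 3.46361 m².
From F = γ·h_c·A, the centroid depth is h_c = 58.7/(11.68371 × 3.46361) = 1.45054 m.
The centroid is at the centre, 1.05 m below the top of the plate, so the highest point sits at h_top = 1.45054 − 1.05 = 0.40054 m below the surface.

d_top ≈ 0.401 m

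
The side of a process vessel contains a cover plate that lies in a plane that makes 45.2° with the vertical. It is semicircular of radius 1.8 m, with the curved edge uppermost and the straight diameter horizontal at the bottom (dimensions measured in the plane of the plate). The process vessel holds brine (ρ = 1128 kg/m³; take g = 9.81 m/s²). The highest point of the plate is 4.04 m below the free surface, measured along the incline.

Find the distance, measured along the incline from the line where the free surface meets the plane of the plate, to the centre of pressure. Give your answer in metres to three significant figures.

y_p = 5.12 m

γ = ρg = 1128 × 9.81 / 1000 = 11.06568 kN/m³.
The plate makes 45.2° with the vertical, i.e. θ = 90° − 45.2° = 44.8° to the horizontal. Measuring y along the incline from the free-surface line, vertical depth h = y·sinθ with sinθ = 0.704634.
The centroid lies 4r/(3π) = 0.763944 m above the diameter, so r − 4r/(3π) = 1.8 − 0.763944 = 1.03606 m below the topmost point, so y_c = 4.04 + 1.03606 = 5.07606 m and h_c = 5.07606 × 0.704634 = 3.57676 m.
A = πr²/2 = π × 1.8²/2 = 5.08938 m².
Resultant F = γ·h_c·A = 11.06568 × 3.57676 × 5.08938 = 201.434 kN.
I_c = (π/8 − 8/(9π))·r⁴ = 0.109757 × 1.8⁴ = 1.15219 m⁴.
Centre of pressure: y_p = y_c + I_c/(y_c·A) = 5.07606 + 1.15219/(5.07606 × 5.08938) = 5.07606 + 0.0445998 = 5.12066 m along the plane.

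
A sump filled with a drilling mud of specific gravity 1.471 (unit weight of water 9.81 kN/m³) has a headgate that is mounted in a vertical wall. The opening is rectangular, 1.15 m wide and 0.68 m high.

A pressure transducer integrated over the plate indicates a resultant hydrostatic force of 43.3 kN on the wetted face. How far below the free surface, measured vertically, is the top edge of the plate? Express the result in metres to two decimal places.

γ = 1.471 × 9.81 = 14.43051 kN/m³.
A = 1.15 × 0.68 = 0.782 m².
From F = γ·h_c·A, the centroid depth is h_c = 43.3/(14.43051 × 0.782) = 3.83707 m.
The centroid lies 0.68/2 = 0.34 m below the top edge, so the top edge sits at h_top = 3.83707 − 0.34 = 3.49707 m below the surface.

d_top ≈ 3.50 m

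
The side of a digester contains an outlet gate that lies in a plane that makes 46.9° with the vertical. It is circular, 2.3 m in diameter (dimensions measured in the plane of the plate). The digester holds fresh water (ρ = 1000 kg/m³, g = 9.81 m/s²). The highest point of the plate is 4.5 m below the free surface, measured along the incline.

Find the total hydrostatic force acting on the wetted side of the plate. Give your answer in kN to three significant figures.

F ≈ 157 kN

γ = ρg = 1000 × 9.81 = 9810 N/m³ = 9.81 kN/m³.
The plate makes 46.9° with the vertical, i.e. θ = 90° − 46.9° = 43.1° to the horizontal. Measuring y along the incline from the free-surface line, vertical depth h = y·sinθ with sinθ = 0.683274.
The centroid is at the centre, 1.15 m below the top of the plate, so y_c = 4.5 + 1.15 = 5.65 m and h_c = 5.65 × 0.683274 = 3.8605 m.
A = π(1.15)² = 4.15476 m².
Resultant F = γ·h_c·A = 9.81 × 3.8605 × 4.15476 = 157.347 kN.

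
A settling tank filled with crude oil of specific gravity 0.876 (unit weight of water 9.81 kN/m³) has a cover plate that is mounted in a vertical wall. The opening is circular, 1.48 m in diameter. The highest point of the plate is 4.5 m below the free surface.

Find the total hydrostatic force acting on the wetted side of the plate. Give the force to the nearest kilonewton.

F ≈ 77 kN

γ = 0.876 × 9.81 = 8.59356 kN/m³.
The centroid is at the centre, 0.74 m below the top of the plate, so the centroid depth is h_c = 4.5 + 0.74 = 5.24 m.
A = π(0.74)² = 1.72034 m².
Resultant F = γ·h_c·A = 8.59356 × 5.24 × 1.72034 = 77.4673 kN.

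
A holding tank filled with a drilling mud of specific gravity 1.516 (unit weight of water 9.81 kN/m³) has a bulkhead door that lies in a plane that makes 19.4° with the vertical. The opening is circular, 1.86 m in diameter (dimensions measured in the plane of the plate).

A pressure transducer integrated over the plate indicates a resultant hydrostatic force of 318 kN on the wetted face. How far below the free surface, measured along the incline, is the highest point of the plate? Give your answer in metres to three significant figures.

y_top ≈ 7.41 m

γ = 1.516 × 9.81 = 14.87196 kN/m³.
A = π(0.93)² = 2.71716 m².
From F = γ·h_c·A, the centroid depth is h_c = 318/(14.87196 × 2.71716) = 7.86944 m.
The plate makes 19.4° with the vertical, i.e. θ = 90° − 19.4° = 70.6° to the horizontal. Measuring y along the incline from the free-surface line, vertical depth h = y·sinθ with sinθ = 0.943223.
Along the incline, y_c = h_c/sinθ = 7.86944/0.943223 = 8.34314 m.
The centroid is at the centre, 0.93 m below the top of the plate, so the highest point sits at y_top = 8.34314 − 0.93 = 7.41314 m along the incline.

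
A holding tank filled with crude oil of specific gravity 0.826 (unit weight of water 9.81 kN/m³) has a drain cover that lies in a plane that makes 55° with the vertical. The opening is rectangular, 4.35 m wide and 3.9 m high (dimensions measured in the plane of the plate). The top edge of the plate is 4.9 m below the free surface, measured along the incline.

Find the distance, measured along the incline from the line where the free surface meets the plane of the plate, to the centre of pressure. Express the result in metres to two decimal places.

y_p = 7.04 m

γ = 0.826 × 9.81 = 8.10306 kN/m³.
The plate makes 55° with the vertical, i.e. θ = 90° − 55° = 35° to the horizontal. Measuring y along the incline from the free-surface line, vertical depth h = y·sinθ with sinθ = 0.573576.
The centroid lies 3.9/2 = 1.95 m below the top edge, so y_c = 4.9 + 1.95 = 6.85 m and h_c = 6.85 × 0.573576 = 3.929 m.
A = 4.35 × 3.9 = 16.965 m².
Resultant F = γ·h_c·A = 8.10306 × 3.929 × 16.965 = 540.113 kN.
I_c = b·h³/12 = 4.35 × 3.9³/12 = 21.5031 m⁴.
Centre of pressure: y_p = y_c + I_c/(y_c·A) = 6.85 + 21.5031/(6.85 × 16.965) = 6.85 + 0.185036 = 7.03504 m along the plane.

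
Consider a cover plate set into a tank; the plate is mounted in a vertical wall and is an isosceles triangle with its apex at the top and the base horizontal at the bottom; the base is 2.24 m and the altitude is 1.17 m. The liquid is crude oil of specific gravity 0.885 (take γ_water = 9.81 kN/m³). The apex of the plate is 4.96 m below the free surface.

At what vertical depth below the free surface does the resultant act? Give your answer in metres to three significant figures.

h_p = 5.75 m

γ = 0.885 × 9.81 = 8.68185 kN/m³.
With the apex up, the centroid sits 2h/3 = 2 × 1.17/3 = 0.78 m below the apex, so the centroid depth is h_c = 4.96 + 0.78 = 5.74 m.
A = ½ × 2.24 × 1.17 = 1.3104 m².
Resultant F = γ·h_c·A = 8.68185 × 5.74 × 1.3104 = 65.3022 kN.
I_c = b·h³/36 = 2.24 × 1.17³/36 = 0.0996559 m⁴.
Centre of pressure: y_p = y_c + I_c/(y_c·A) = 5.74 + 0.0996559/(5.74 × 1.3104) = 5.74 + 0.0132491 = 5.75325 m along the plane.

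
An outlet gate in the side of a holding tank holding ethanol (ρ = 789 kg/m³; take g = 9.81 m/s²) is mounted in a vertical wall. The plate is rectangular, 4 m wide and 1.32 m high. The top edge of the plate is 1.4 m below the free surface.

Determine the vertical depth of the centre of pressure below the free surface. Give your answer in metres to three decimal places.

γ = ρg = 789 × 9.81 / 1000 = 7.74009 kN/m³.
The centroid lies 1.32/2 = 0.66 m below the top edge, so the centroid depth is h_c = 1.4 + 0.66 = 2.06 m.
A = 4 × 1.32 = 5.28 m².
Resultant F = γ·h_c·A = 7.74009 × 2.06 × 5.28 = 84.1874 kN.
I_c = b·h³/12 = 4 × 1.32³/12 = 0.766656 m⁴.
Centre of pressure: y_p = y_c + I_c/(y_c·A) = 2.06 + 0.766656/(2.06 × 5.28) = 2.06 + 0.0704854 = 2.13049 m along the plane.

h_p = 2.130 m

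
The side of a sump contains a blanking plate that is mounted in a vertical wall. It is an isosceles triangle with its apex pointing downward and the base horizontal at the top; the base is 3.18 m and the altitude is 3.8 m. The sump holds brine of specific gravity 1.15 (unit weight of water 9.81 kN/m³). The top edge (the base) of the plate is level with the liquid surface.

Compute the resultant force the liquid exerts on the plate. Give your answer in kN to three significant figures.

F ≈ 86.3 kN

γ = 1.15 × 9.81 = 11.2815 kN/m³.
With the apex down, the centroid sits h/3 = 3.8/3 = 1.26667 m below the base (the top edge), so the centroid depth is h_c = 1.26667 m.
A = ½ × 3.18 × 3.8 = 6.042 m².
Resultant F = γ·h_c·A = 11.2815 × 1.26667 × 6.042 = 86.3398 kN.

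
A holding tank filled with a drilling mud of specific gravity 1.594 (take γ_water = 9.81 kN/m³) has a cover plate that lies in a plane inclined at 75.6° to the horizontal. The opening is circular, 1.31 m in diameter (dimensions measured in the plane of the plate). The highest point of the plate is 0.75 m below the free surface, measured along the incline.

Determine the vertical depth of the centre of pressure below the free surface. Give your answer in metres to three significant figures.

γ = 1.594 × 9.81 = 15.63714 kN/m³.
Let θ = 75.6° be the plate's angle to the horizontal; measure y along the incline from where the plane meets the free surface. Vertical depth h = y·sinθ with sinθ = 0.968583.
The centroid is at the centre, 0.655 m below the top of the plate, so y_c = 0.75 + 0.655 = 1.405 m and h_c = 1.405 × 0.968583 = 1.36086 m.
A = π(0.655)² = 1.34782 m².
Resultant F = γ·h_c·A = 15.63714 × 1.36086 × 1.34782 = 28.6816 kN.
I_c = πr⁴/4 = π × 0.655⁴/4 = 0.144562 m⁴.
Centre of pressure: y_p = y_c + I_c/(y_c·A) = 1.405 + 0.144562/(1.405 × 1.34782) = 1.405 + 0.0763389 = 1.48134 m along the plane.
Vertically, h_p = y_p·sinθ = 1.48134 × 0.968583 = 1.4348 m.

h_p = 1.43 m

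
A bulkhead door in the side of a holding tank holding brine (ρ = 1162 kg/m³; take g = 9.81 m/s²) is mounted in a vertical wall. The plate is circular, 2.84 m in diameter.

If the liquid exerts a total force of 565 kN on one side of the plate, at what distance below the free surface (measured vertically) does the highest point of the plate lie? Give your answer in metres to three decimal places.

d_top ≈ 6.404 m

γ = ρg = 1162 × 9.81 / 1000 = 11.39922 kN/m³.
A = π(1.42)² = 6.33471 m².
From F = γ·h_c·A, the centroid depth is h_c = 565/(11.39922 × 6.33471) = 7.82432 m.
The centroid is at the centre, 1.42 m below the top of the plate, so the highest point sits at h_top = 7.82432 − 1.42 = 6.40432 m below the surface.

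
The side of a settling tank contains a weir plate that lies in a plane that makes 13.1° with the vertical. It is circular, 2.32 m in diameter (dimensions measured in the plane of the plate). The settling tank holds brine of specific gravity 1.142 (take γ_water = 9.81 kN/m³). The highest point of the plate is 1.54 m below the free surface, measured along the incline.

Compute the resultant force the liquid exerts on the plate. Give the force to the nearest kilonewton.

F ≈ 125 kN

γ = 1.142 × 9.81 = 11.20302 kN/m³.
The plate makes 13.1° with the vertical, i.e. θ = 90° − 13.1° = 76.9° to the horizontal. Measuring y along the incline from the free-surface line, vertical depth h = y·sinθ with sinθ = 0.973976.
The centroid is at the centre, 1.16 m below the top of the plate, so y_c = 1.54 + 1.16 = 2.7 m and h_c = 2.7 × 0.973976 = 2.62974 m.
A = π(1.16)² = 4.22733 m².
Resultant F = γ·h_c·A = 11.20302 × 2.62974 × 4.22733 = 124.541 kN.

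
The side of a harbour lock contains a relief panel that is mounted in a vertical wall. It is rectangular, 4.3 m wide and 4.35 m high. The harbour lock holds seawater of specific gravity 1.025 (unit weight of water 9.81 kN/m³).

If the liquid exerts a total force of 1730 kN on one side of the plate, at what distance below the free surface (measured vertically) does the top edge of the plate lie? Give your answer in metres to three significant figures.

γ = 1.025 × 9.81 = 10.05525 kN/m³.
A = 4.3 × 4.35 = 18.705 m².
From F = γ·h_c·A, the centroid depth is h_c = 1730/(10.05525 × 18.705) = 9.19804 m.
The centroid lies 4.35/2 = 2.175 m below the top edge, so the top edge sits at h_top = 9.19804 − 2.175 = 7.02304 m below the surface.

d_top ≈ 7.02 m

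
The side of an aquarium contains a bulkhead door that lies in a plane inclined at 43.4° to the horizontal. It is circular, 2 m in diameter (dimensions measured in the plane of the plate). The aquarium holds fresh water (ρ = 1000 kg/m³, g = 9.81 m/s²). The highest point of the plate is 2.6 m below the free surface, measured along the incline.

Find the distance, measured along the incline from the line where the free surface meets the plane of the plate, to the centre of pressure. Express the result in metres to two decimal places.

y_p = 3.67 m

γ = ρg = 1000 × 9.81 = 9810 N/m³ = 9.81 kN/m³.
Let θ = 43.4° be the plate's angle to the horizontal; measure y along the incline from where the plane meets the free surface. Vertical depth h = y·sinθ with sinθ = 0.687088.
The centroid is at the centre, 1 m below the top of the plate, so y_c = 2.6 + 1 = 3.6 m and h_c = 3.6 × 0.687088 = 2.47352 m.
A = π(1)² = 3.14159 m².
Resultant F = γ·h_c·A = 9.81 × 2.47352 × 3.14159 = 76.2314 kN.
I_c = πr⁴/4 = π × 1⁴/4 = 0.785398 m⁴.
Centre of pressure: y_p = y_c + I_c/(y_c·A) = 3.6 + 0.785398/(3.6 × 3.14159) = 3.6 + 0.0694445 = 3.66944 m along the plane.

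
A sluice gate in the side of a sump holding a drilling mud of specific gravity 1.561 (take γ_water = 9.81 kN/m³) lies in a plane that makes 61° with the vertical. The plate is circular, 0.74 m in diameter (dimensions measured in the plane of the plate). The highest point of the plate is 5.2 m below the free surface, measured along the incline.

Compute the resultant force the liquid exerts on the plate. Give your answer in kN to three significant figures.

F ≈ 17.8 kN

γ = 1.561 × 9.81 = 15.31341 kN/m³.
The plate makes 61° with the vertical, i.e. θ = 90° − 61° = 29° to the horizontal. Measuring y along the incline from the free-surface line, vertical depth h = y·sinθ with sinθ = 0.484810.
The centroid is at the centre, 0.37 m below the top of the plate, so y_c = 5.2 + 0.37 = 5.57 m and h_c = 5.57 × 0.484810 = 2.70039 m.
A = π(0.37)² = 0.430084 m².
Resultant F = γ·h_c·A = 15.31341 × 2.70039 × 0.430084 = 17.7849 kN.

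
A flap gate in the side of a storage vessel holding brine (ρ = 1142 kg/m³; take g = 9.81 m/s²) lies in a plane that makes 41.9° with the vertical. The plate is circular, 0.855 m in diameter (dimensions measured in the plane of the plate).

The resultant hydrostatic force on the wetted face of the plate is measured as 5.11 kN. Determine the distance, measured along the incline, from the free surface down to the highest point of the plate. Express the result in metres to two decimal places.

y_top ≈ 0.64 m

γ = ρg = 1142 × 9.81 / 1000 = 11.20302 kN/m³.
A = π(0.4275)² = 0.574146 m².
From F = γ·h_c·A, the centroid depth is h_c = 5.11/(11.20302 × 0.574146) = 0.794444 m.
The plate makes 41.9° with the vertical, i.e. θ = 90° − 41.9° = 48.1° to the horizontal. Measuring y along the incline from the free-surface line, vertical depth h = y·sinθ with sinθ = 0.744312.
Along the incline, y_c = h_c/sinθ = 0.794444/0.744312 = 1.06735 m.
The centroid is at the centre, 0.4275 m below the top of the plate, so the highest point sits at y_top = 1.06735 − 0.4275 = 0.63985 m along the incline.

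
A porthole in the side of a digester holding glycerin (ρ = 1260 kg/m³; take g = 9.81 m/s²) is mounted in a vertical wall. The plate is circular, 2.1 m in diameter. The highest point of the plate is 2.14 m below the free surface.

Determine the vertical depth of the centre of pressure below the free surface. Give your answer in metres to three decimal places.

γ = ρg = 1260 × 9.81 / 1000 = 12.3606 kN/m³.
The centroid is at the centre, 1.05 m below the top of the plate, so the centroid depth is h_c = 2.14 + 1.05 = 3.19 m.
A = π(1.05)² = 3.46361 m².
Resultant F = γ·h_c·A = 12.3606 × 3.19 × 3.46361 = 136.571 kN.
I_c = πr⁴/4 = π × 1.05⁴/4 = 0.954656 m⁴.
Centre of pressure: y_p = y_c + I_c/(y_c·A) = 3.19 + 0.954656/(3.19 × 3.46361) = 3.19 + 0.0864027 = 3.2764 m along the plane.

h_p = 3.276 m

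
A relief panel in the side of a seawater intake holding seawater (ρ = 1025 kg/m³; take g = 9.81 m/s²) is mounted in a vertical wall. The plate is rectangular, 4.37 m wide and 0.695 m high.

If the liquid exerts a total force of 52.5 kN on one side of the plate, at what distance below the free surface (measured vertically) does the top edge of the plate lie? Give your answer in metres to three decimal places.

γ = ρg = 1025 × 9.81 / 1000 = 10.05525 kN/m³.
A = 4.37 × 0.695 = 3.03715 m².
From F = γ·h_c·A, the centroid depth is h_c = 52.5/(10.05525 × 3.03715) = 1.7191 m.
The centroid lies 0.695/2 = 0.3475 m below the top edge, so the top edge sits at h_top = 1.7191 − 0.3475 = 1.3716 m below the surface.

d_top ≈ 1.372 m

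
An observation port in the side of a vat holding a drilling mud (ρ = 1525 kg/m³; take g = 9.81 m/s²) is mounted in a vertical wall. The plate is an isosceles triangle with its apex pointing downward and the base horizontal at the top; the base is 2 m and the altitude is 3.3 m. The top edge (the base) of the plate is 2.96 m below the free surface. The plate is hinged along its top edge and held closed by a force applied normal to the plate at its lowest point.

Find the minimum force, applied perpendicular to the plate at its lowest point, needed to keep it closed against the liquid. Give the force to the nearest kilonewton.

γ = ρg = 1525 × 9.81 / 1000 = 14.96025 kN/m³.
With the apex down, the centroid sits h/3 = 3.3/3 = 1.1 m below the base (the top edge), so the centroid depth is h_c = 2.96 + 1.1 = 4.06 m.
A = ½ × 2 × 3.3 = 3.3 m².
Resultant F = γ·h_c·A = 14.96025 × 4.06 × 3.3 = 200.437 kN.
I_c = b·h³/36 = 2 × 3.3³/36 = 1.9965 m⁴.
Centre of pressure: y_p = y_c + I_c/(y_c·A) = 4.06 + 1.9965/(4.06 × 3.3) = 4.06 + 0.149015 = 4.20901 m along the plane.
The resultant acts 1.1 + 0.149015 = 1.24901 m (along the plate) below the hinge at the top edge, so the moment about the hinge is M = F × 1.24901 = 200.437 × 1.24901 = 250.348 kN·m.
A normal force at the bottom, 3.3 m from the hinge, must supply this moment: P = 250.348/3.3 = 75.863 kN.

P ≈ 76 kN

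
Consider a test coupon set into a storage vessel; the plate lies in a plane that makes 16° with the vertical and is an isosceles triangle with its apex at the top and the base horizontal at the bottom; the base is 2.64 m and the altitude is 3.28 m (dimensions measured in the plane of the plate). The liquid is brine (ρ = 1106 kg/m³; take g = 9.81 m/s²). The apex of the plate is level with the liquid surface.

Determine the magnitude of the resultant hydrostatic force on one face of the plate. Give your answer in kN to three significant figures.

γ = ρg = 1106 × 9.81 / 1000 = 10.84986 kN/m³.
The plate makes 16° with the vertical, i.e. θ = 90° − 16° = 74° to the horizontal. Measuring y along the incline from the free-surface line, vertical depth h = y·sinθ with sinθ = 0.961262.
With the apex up, the centroid sits 2h/3 = 2 × 3.28/3 = 2.18667 m below the apex, so y_c = 2.18667 m and h_c = 2.18667 × 0.961262 = 2.10196 m.
A = ½ × 2.64 × 3.28 = 4.3296 m².
Resultant F = γ·h_c·A = 10.84986 × 2.10196 × 4.3296 = 98.7407 kN.

F ≈ 98.7 kN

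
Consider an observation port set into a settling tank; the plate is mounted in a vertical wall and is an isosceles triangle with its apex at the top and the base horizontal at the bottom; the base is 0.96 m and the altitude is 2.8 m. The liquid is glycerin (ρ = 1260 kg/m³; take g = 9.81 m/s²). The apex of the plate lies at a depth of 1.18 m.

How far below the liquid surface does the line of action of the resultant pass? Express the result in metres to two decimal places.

γ = ρg = 1260 × 9.81 / 1000 = 12.3606 kN/m³.
With the apex up, the centroid sits 2h/3 = 2 × 2.8/3 = 1.86667 m below the apex, so the centroid depth is h_c = 1.18 + 1.86667 = 3.04667 m.
A = ½ × 0.96 × 2.8 = 1.344 m².
Resultant F = γ·h_c·A = 12.3606 × 3.04667 × 1.344 = 50.6133 kN.
I_c = b·h³/36 = 0.96 × 2.8³/36 = 0.585387 m⁴.
Centre of pressure: y_p = y_c + I_c/(y_c·A) = 3.04667 + 0.585387/(3.04667 × 1.344) = 3.04667 + 0.142961 = 3.18963 m along the plane.

h_p = 3.19 m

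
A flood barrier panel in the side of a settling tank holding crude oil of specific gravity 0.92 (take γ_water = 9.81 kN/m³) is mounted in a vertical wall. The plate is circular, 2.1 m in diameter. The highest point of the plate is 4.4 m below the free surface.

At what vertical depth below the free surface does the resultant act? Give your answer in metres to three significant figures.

h_p = 5.50 m

γ = 0.92 × 9.81 = 9.0252 kN/m³.
The centroid is at the centre, 1.05 m below the top of the plate, so the centroid depth is h_c = 4.4 + 1.05 = 5.45 m.
A = π(1.05)² = 3.46361 m².
Resultant F = γ·h_c·A = 9.0252 × 5.45 × 3.46361 = 170.366 kN.
I_c = πr⁴/4 = π × 1.05⁴/4 = 0.954656 m⁴.
Centre of pressure: y_p = y_c + I_c/(y_c·A) = 5.45 + 0.954656/(5.45 × 3.46361) = 5.45 + 0.0505733 = 5.50057 m along the plane.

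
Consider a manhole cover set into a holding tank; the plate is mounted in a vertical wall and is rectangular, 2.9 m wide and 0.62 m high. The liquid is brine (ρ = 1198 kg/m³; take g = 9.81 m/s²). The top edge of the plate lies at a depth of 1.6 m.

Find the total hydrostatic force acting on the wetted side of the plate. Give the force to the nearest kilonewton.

F ≈ 40 kN

γ = ρg = 1198 × 9.81 / 1000 = 11.75238 kN/m³.
The centroid lies 0.62/2 = 0.31 m below the top edge, so the centroid depth is h_c = 1.6 + 0.31 = 1.91 m.
A = 2.9 × 0.62 = 1.798 m².
Resultant F = γ·h_c·A = 11.75238 × 1.91 × 1.798 = 40.3598 kN.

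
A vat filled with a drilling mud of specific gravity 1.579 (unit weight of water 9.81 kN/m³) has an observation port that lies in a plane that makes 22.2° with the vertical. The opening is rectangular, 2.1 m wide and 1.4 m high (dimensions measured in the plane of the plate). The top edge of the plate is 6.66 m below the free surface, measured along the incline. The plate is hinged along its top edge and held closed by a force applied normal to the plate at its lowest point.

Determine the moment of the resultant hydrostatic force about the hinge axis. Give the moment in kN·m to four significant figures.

γ = 1.579 × 9.81 = 15.48999 kN/m³.
The plate makes 22.2° with the vertical, i.e. θ = 90° − 22.2° = 67.8° to the horizontal. Measuring y along the incline from the free-surface line, vertical depth h = y·sinθ with sinθ = 0.925871.
The centroid lies 1.4/2 = 0.7 m below the top edge, so y_c = 6.66 + 0.7 = 7.36 m and h_c = 7.36 × 0.925871 = 6.81441 m.
A = 2.1 × 1.4 = 2.94 m².
Resultant F = γ·h_c·A = 15.48999 × 6.81441 × 2.94 = 310.332 kN.
I_c = b·h³/12 = 2.1 × 1.4³/12 = 0.4802 m⁴.
Centre of pressure: y_p = y_c + I_c/(y_c·A) = 7.36 + 0.4802/(7.36 × 2.94) = 7.36 + 0.022192 = 7.38219 m along the plane.
The resultant acts 0.7 + 0.022192 = 0.722192 m (along the plate) below the hinge at the top edge, so the moment about the hinge is M = F × 0.722192 = 310.332 × 0.722192 = 224.119 kN·m.

M ≈ 224.1 kN·m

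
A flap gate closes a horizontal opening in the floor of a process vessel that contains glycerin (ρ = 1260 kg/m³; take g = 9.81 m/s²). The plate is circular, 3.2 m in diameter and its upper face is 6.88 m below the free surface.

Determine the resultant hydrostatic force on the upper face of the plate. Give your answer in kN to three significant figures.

F ≈ 684 kN

γ = ρg = 1260 × 9.81 / 1000 = 12.3606 kN/m³.
The plate is horizontal, so pressure is uniform at p = γ·h = 12.3606 × 6.88 = 85.0409 kN/m².
A = π(1.6)² = 8.04248 m².
F = p·A = 85.0409 × 8.04248 = 683.94 kN.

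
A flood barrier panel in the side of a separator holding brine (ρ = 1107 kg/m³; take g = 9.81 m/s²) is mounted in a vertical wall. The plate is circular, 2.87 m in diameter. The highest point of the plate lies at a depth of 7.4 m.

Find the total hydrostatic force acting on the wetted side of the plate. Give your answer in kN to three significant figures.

F ≈ 621 kN

γ = ρg = 1107 × 9.81 / 1000 = 10.85967 kN/m³.
The centroid is at the centre, 1.435 m below the top of the plate, so the centroid depth is h_c = 7.4 + 1.435 = 8.835 m.
A = π(1.435)² = 6.46925 m².
Resultant F = γ·h_c·A = 10.85967 × 8.835 × 6.46925 = 620.693 kN.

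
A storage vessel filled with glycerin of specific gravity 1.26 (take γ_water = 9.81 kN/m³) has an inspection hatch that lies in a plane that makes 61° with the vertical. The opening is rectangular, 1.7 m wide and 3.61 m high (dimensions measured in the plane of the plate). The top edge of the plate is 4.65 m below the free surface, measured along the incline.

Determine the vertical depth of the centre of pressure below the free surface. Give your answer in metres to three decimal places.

h_p = 3.211 m

γ = 1.26 × 9.81 = 12.3606 kN/m³.
The plate makes 61° with the vertical, i.e. θ = 90° − 61° = 29° to the horizontal. Measuring y along the incline from the free-surface line, vertical depth h = y·sinθ with sinθ = 0.484810.
The centroid lies 3.61/2 = 1.805 m below the top edge, so y_c = 4.65 + 1.805 = 6.455 m and h_c = 6.455 × 0.484810 = 3.12945 m.
A = 1.7 × 3.61 = 6.137 m².
Resultant F = γ·h_c·A = 12.3606 × 3.12945 × 6.137 = 237.391 kN.
I_c = b·h³/12 = 1.7 × 3.61³/12 = 6.66483 m⁴.
Centre of pressure: y_p = y_c + I_c/(y_c·A) = 6.455 + 6.66483/(6.455 × 6.137) = 6.455 + 0.168243 = 6.62324 m along the plane.
Vertically, h_p = y_p·sinθ = 6.62324 × 0.484810 = 3.21101 m.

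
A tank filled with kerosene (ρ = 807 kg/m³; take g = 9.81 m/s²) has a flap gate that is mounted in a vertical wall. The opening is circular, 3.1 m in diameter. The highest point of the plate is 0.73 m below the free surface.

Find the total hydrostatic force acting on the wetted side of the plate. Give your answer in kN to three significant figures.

γ = ρg = 807 × 9.81 / 1000 = 7.91667 kN/m³.
The centroid is at the centre, 1.55 m below the top of the plate, so the centroid depth is h_c = 0.73 + 1.55 = 2.28 m.
A = π(1.55)² = 7.54768 m².
Resultant F = γ·h_c·A = 7.91667 × 2.28 × 7.54768 = 136.236 kN.

F ≈ 136 kN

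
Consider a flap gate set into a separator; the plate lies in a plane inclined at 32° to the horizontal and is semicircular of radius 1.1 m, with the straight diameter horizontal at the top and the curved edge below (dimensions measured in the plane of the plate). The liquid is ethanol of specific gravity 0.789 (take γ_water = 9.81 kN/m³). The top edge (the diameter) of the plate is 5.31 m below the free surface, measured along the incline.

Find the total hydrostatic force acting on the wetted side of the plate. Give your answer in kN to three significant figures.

γ = 0.789 × 9.81 = 7.74009 kN/m³.
Let θ = 32° be the plate's angle to the horizontal; measure y along the incline from where the plane meets the free surface. Vertical depth h = y·sinθ with sinθ = 0.529919.
The centroid of a semicircle lies 4r/(3π) = 0.466854 m from the diameter, here below the top edge, so y_c = 5.31 + 0.466854 = 5.77685 m and h_c = 5.77685 × 0.529919 = 3.06126 m.
A = πr²/2 = π × 1.1²/2 = 1.90066 m².
Resultant F = γ·h_c·A = 7.74009 × 3.06126 × 1.90066 = 45.0351 kN.

F ≈ 45.0 kN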